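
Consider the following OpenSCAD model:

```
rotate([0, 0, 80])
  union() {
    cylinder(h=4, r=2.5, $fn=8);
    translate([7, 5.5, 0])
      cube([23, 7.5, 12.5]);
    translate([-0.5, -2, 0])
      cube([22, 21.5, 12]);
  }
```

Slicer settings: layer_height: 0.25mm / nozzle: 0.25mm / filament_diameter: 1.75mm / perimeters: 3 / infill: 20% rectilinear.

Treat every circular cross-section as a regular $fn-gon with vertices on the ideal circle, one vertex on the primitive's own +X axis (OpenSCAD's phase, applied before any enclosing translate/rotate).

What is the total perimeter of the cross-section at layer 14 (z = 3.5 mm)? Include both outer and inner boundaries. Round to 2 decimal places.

At z = 3.5 mm: the cylinder: section is a regular 8-gon, circumradius r=2.5 (perimeter = 2·8·2.500·sin(180°/8) = 15.31 mm); the 23×7.5 cube at (7, 5.5) contributes its full rectangle (perimeter 61.00 mm); the 22×21.5 cube at (-0.5, -2) contributes its full rectangle (perimeter 87.00 mm); Combining (union): the regions partially overlap (shared area 119.49 mm²), so the edge portions inside another operand are dropped and the merged outline is re-measured after clipping — boundary = 106.42 mm; (rotated 80° about Z; rotation is an isometry so areas/perimeters/island counts are preserved). Overall, the cross-section is a single solid region. Total boundary length (outer) = 106.42 mm.

106.42 mm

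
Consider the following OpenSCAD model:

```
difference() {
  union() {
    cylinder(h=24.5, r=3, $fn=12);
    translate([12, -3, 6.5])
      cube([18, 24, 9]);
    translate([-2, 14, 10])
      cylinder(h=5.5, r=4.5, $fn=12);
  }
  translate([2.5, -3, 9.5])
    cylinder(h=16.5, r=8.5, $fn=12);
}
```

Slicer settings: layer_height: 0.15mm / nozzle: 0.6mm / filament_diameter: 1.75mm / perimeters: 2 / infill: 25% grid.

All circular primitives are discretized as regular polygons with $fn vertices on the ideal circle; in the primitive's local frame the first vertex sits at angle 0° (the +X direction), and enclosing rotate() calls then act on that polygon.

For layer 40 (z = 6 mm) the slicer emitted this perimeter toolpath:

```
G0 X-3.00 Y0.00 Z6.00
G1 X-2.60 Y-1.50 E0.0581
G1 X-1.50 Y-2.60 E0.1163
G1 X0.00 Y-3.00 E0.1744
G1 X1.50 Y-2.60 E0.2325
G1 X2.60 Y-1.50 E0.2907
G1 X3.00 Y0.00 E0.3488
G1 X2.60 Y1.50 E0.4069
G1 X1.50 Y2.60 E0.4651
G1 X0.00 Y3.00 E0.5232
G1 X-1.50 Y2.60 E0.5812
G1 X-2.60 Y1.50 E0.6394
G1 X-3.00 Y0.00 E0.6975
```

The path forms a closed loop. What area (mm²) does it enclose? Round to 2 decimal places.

27.02 mm²

Apply the shoelace formula to the sequence of (X, Y) vertices; enclosed area = 27.02 mm².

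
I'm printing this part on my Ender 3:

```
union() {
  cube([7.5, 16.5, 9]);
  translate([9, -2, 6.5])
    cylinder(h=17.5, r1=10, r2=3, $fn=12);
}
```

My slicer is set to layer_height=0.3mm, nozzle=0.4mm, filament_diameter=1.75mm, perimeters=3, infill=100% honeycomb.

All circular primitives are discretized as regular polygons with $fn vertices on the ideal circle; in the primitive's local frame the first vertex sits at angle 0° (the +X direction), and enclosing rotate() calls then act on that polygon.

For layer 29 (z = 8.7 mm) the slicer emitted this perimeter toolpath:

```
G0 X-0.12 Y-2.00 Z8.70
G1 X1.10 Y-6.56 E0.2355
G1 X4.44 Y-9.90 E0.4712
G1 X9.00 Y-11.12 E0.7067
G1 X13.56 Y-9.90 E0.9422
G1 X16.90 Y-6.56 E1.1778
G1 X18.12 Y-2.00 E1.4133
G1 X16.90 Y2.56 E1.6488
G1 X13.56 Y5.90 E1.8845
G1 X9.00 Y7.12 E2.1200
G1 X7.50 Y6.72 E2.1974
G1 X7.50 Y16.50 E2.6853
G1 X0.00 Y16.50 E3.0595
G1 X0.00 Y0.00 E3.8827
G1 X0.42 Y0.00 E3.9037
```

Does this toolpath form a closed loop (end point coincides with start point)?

no

Start point (G0): (-0.12, -2.00). End point (last G1): the path does not return to the start — open.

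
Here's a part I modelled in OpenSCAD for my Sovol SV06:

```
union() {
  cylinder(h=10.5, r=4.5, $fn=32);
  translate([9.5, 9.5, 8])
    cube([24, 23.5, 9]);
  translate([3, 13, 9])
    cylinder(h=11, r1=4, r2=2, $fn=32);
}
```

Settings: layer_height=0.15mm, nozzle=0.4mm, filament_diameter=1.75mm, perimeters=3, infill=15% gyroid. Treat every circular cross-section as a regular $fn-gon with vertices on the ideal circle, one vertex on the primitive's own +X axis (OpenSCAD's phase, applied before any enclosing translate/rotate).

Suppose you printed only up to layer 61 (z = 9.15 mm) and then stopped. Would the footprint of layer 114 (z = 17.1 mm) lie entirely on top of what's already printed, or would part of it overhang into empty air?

entirely on top

Compare the two slices. At z = 9.15: the cylinder: section is a regular 32-gon, circumradius r=4.5 (area = (32/2)·4.500²·sin(360°/32) = 63.21 mm²); the cube at (9.5, 9.5) is present — its section is the full 24×23.5 rectangle (area 564.00 mm²); the cone at (3, 13) contributes a regular 32-gon of circumradius 3.973 (interpolated between r1=4 and r2=2 at t=0.014) (area = (32/2)·3.973²·sin(360°/32) = 49.26 mm²); Combining (union): the 3 present regions are separate (no shared area or edge), so areas and boundary lengths simply add and each stays a separate island — area = 676.47 mm². At z = 17.1: the cylinder is absent (z outside [0, 10.5]); the cube at (9.5, 9.5) does not reach this height (z outside [8, 17]); the cone at (3, 13) contributes a regular 32-gon of circumradius 2.527 (interpolated between r1=4 and r2=2 at t=0.736) (area = (32/2)·2.527²·sin(360°/32) = 19.94 mm²); Taking the union: only the cone at (3, 13) is present, so the union is just that shape — area = 19.94 mm². Checking containment: the cross-section at z = 17.1 is a subset of the cross-section at z = 9.15.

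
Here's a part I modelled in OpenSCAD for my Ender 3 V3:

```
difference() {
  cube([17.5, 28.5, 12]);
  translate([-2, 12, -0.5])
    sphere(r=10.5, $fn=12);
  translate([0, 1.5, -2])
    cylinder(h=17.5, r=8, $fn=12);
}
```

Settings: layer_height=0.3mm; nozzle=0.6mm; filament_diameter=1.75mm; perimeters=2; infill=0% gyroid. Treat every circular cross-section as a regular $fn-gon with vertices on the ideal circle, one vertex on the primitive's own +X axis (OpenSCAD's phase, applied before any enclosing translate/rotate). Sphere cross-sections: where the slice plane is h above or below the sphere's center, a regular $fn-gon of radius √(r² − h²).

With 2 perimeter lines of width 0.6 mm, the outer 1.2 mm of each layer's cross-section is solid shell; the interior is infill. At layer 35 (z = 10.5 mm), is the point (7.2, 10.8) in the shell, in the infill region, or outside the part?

At z = 10.5 mm: the cube is present — its section is the full 17.5×28.5 rectangle; the sphere at (-2, 12) does not reach this height (|z−center|=11.000 > r=10.5); the r=8 cylinder at (0, 1.5) contributes a regular 12-gon of circumradius 8; Taking the first minus the rest: starting from the 17.5×28.5 cube, the r=8 cylinder at (0, 1.5) partially overlaps it — only the 59.70 mm² overlap (of its 192.00 mm²) is removed, clipping the outline — 1 connected region. Overall, the cross-section is a single solid region. The nearest boundary edge runs (6.93, 5.50)→(4.00, 8.43); distance from the point to it = 3.94 mm. The point is inside the cross-section and 3.94 mm from the nearest boundary — more than the 1.2 mm shell width (2 × 0.6), so it's in the infill interior.

infill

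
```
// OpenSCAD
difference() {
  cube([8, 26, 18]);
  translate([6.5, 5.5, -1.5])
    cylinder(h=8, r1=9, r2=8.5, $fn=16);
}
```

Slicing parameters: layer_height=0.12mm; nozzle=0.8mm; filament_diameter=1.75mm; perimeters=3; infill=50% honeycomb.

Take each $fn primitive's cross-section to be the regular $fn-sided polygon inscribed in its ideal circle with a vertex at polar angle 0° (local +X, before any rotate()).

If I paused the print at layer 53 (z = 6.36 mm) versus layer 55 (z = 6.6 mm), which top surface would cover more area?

Layer 53 (z = 6.36): the cube (footprint 8×26) is included at this height (area 208.00 mm²); the cone at (6.5, 5.5) contributes a regular 16-gon of circumradius 8.509 (interpolated between r1=9 and r2=8.5 at t=0.983) (area = (16/2)·8.509²·sin(360°/16) = 221.65 mm²); Taking the first minus the rest: starting from the 8×26 cube (208.00 mm²), the cone at (6.5, 5.5) partially overlaps it — only the 105.06 mm² overlap (of its 221.65 mm²) is removed, clipping the outline — area = 102.94 mm². So its area = 102.94 mm². Layer 55 (z = 6.6): the cube is present — its section is the full 8×26 rectangle (area 208.00 mm²); the cone at (6.5, 5.5) does not reach this height (z outside [-1.5, 6.5]); After the difference (first − rest): none of the subtracted shapes is present at this height, so the 8×26 cube is unchanged — area = 208.00 mm². So its area = 208.00 mm². Layer 55 is larger (208.00 vs 102.94 mm²).

layer 55 (z = 6.6 mm)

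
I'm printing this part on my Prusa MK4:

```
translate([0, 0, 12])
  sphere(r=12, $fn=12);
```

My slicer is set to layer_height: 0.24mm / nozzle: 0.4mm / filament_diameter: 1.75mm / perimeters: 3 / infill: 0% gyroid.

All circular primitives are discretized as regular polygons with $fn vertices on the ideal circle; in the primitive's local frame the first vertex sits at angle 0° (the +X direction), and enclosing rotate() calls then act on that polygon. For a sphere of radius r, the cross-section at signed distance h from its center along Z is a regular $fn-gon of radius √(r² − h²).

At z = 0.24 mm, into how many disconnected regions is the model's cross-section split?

At z = 0.24 mm: the r=12 sphere slices to a regular 12-gon of circumradius 2.388 (√(r²−h²) with h=11.76 from center). The result has 1 disconnected region.

1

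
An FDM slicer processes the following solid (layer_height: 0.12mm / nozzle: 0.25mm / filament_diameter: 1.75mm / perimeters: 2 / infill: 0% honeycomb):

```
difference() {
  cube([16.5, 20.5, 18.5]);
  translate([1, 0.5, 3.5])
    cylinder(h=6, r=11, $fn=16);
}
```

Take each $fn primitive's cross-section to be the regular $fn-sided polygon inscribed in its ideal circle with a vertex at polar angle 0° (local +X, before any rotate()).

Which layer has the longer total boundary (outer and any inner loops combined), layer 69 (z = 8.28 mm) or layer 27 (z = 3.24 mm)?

layer 27 (z = 3.24 mm)

Layer 69 (z = 8.28): the cube is present — its section is the full 16.5×20.5 rectangle (perimeter 74.00 mm); the cylinder at (1, 0.5): section is a regular 16-gon, circumradius r=11 (perimeter = 2·16·11.000·sin(180°/16) = 68.67 mm); After the difference (first − rest): starting from the 16.5×20.5 cube, the r=11 cylinder at (1, 0.5) partially overlaps it — only the 109.49 mm² overlap (of its 370.44 mm²) is removed, clipping the outline — boundary = 69.50 mm. So its perimeter = 69.50 mm. Layer 27 (z = 3.24): the cube (footprint 16.5×20.5) is included at this height (perimeter 74.00 mm); the cylinder at (1, 0.5) is absent (z outside [3.5, 9.5]); Taking the first minus the rest: none of the subtracted shapes is present at this height, so the 16.5×20.5 cube is unchanged — boundary = 74.00 mm. So its perimeter = 74.00 mm. Layer 27 is larger (74.00 vs 69.50 mm).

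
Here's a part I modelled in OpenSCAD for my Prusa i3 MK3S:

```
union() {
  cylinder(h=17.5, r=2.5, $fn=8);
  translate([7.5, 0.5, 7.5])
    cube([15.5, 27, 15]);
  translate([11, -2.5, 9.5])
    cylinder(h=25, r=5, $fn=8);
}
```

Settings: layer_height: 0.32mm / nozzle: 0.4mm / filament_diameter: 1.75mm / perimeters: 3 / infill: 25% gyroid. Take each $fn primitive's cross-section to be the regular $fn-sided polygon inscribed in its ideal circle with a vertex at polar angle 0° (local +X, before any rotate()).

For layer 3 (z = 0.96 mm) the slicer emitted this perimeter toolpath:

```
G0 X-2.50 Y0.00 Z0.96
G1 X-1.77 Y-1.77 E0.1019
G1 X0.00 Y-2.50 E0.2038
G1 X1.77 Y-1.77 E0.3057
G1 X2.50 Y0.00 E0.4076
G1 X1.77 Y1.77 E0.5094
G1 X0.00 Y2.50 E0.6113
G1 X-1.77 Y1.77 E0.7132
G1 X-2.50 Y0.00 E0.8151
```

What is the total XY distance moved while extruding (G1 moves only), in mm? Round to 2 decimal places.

15.32 mm

Sum the Euclidean lengths of each G1 segment: total = 15.32 mm.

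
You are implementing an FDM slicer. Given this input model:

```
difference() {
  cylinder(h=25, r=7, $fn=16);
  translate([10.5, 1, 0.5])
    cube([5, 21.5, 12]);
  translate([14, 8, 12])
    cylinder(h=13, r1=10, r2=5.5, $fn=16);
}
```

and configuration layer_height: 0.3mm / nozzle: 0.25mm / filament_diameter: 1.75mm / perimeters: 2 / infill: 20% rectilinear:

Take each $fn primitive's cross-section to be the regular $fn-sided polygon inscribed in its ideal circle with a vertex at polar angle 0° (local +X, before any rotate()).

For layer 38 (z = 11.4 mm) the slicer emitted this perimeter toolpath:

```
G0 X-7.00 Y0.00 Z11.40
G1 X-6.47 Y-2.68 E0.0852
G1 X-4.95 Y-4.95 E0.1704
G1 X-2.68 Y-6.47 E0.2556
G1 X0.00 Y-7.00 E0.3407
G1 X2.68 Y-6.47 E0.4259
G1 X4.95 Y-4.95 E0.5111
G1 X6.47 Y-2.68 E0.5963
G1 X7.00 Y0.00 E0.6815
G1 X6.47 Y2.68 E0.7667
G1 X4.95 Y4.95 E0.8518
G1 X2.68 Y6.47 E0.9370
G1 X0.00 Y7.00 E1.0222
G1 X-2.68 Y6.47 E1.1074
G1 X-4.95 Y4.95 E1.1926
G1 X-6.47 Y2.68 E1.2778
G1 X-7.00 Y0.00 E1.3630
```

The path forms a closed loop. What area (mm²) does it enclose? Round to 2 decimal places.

Apply the shoelace formula to the sequence of (X, Y) vertices; enclosed area = 150.08 mm².

150.08 mm²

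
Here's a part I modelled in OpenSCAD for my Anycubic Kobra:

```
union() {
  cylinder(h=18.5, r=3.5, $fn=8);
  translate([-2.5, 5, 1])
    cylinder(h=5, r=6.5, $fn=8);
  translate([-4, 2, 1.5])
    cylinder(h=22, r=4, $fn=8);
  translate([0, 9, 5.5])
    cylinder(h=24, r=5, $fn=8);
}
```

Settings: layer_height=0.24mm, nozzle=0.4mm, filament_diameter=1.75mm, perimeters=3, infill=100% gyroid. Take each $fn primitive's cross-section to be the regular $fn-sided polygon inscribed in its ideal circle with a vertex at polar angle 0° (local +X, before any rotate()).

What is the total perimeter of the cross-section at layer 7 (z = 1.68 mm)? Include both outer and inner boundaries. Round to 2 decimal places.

44.97 mm

At z = 1.68 mm: the r=3.5 cylinder gives a regular 8-gon of circumradius 3.5 (constant along its height) (perimeter = 2·8·3.500·sin(180°/8) = 21.43 mm); the r=6.5 cylinder at (-2.5, 5) gives a regular 8-gon of circumradius 6.5 (constant along its height) (perimeter = 2·8·6.500·sin(180°/8) = 39.80 mm); the cylinder at (-4, 2): section is a regular 8-gon, circumradius r=4 (perimeter = 2·8·4.000·sin(180°/8) = 24.49 mm); the cylinder at (0, 9) is absent (z outside [5.5, 29.5]); Merging all regions: the regions partially overlap (shared area 60.02 mm²), so the edge portions inside another operand are dropped and the merged outline is re-measured after clipping — boundary = 44.97 mm. Overall, the cross-section is a single solid region. Total boundary length (outer) = 44.97 mm.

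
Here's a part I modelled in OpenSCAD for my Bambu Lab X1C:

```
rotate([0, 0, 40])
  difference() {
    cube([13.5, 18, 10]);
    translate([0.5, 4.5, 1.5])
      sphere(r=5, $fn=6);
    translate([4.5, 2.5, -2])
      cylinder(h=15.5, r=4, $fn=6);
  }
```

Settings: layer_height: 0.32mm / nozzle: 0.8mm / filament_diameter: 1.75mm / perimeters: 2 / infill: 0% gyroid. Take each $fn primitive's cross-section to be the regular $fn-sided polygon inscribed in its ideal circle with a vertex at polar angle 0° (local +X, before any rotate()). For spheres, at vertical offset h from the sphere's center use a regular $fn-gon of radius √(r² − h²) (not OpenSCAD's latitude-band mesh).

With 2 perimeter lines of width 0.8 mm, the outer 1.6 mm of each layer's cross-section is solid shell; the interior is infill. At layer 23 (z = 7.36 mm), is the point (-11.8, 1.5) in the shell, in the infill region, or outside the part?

outside

At z = 7.36 mm: the cube (footprint 13.5×18) is included at this height; the sphere at (0.5, 4.5) is absent (|z−center|=5.860 > r=5); the r=4 cylinder at (4.5, 2.5) gives a regular 6-gon of circumradius 4 (constant along its height); After the difference (first − rest): starting from the 13.5×18 cube, the r=4 cylinder at (4.5, 2.5) partially overlaps it — only the 37.18 mm² overlap (of its 41.57 mm²) is removed, clipping the outline — 1 connected region; (whole slice rotated 40° about Z — lengths, areas and connectivity unchanged). Overall, the cross-section is a single solid region. Undo the 40° rotation: the query point maps to (-8.075, 8.734) in the un-rotated model frame. The nearest boundary edge runs (0.00, 0.00)→(0.00, 18.00); distance from the point to it = 8.08 mm. The point is not inside any of the regions above, so it lies outside the cross-section (8.08 mm from the nearest boundary).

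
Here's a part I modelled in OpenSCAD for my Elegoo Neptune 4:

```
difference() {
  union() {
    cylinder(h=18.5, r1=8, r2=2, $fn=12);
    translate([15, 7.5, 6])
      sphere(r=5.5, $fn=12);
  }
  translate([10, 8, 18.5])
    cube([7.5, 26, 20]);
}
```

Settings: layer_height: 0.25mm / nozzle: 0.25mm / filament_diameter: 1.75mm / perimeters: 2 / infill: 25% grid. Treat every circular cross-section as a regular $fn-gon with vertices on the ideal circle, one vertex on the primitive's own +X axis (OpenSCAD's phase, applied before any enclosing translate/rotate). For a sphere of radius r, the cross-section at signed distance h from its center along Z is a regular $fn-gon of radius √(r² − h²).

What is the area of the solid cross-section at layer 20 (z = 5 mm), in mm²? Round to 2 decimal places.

209.80 mm²

At z = 5 mm: the cone contributes a regular 12-gon of circumradius 6.378 (interpolated between r1=8 and r2=2 at t=0.270) (area = (12/2)·6.378²·sin(360°/12) = 122.05 mm²); the r=5.5 sphere at (15, 7.5) contributes a regular 12-gon of circumradius √(5.5²−1²) = 5.408 (area = (12/2)·5.408²·sin(360°/12) = 87.75 mm²); Taking the union: the 2 present regions are separate (no shared area or edge), so areas and boundary lengths simply add and each stays a separate island — area = 209.80 mm²; the cube at (10, 8) is not intersected at this z (z outside [18.5, 38.5]); After the difference (first − rest): none of the subtracted shapes is present at this height, so that combined region is unchanged — area = 209.80 mm². Overall, the cross-section has 2 separate islands. Net area = 209.80 mm².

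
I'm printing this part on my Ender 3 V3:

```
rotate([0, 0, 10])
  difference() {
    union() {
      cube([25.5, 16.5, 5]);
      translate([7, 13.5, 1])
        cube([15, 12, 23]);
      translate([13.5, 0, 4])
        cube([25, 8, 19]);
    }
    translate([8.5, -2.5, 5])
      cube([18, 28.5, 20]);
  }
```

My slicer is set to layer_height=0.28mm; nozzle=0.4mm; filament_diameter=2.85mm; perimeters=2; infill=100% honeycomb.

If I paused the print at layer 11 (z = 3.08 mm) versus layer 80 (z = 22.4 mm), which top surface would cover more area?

Layer 11 (z = 3.08): the 25.5×16.5 cube contributes its full rectangle (area 420.75 mm²); the cube at (7, 13.5) is present — its section is the full 15×12 rectangle (area 180.00 mm²); the cube at (13.5, 0) is not intersected at this z (z outside [4, 23]); Combining (union): the regions partially overlap — summed areas 600.75 mm² minus the doubly-counted overlap 45.00 mm² gives 555.75 mm² — area = 555.75 mm²; the cube at (8.5, -2.5) is absent (z outside [5, 25]); After the difference (first − rest): none of the subtracted shapes is present at this height, so that combined region is unchanged — area = 555.75 mm²; (rotated 10° about Z; rotation is an isometry so areas/perimeters/island counts are preserved). So its area = 555.75 mm². Layer 80 (z = 22.4): the cube is not intersected at this z (z outside [0, 5]); the cube at (7, 13.5) is present — its section is the full 15×12 rectangle (area 180.00 mm²); the cube at (13.5, 0) (footprint 25×8) is included at this height (area 200.00 mm²); Taking the union: the 2 present regions are separate (no shared area or edge), so areas and boundary lengths simply add and each stays a separate island — area = 380.00 mm²; the cube at (8.5, -2.5) (footprint 18×28.5) is included at this height (area 513.00 mm²); After the difference (first − rest): starting from the result so far (380.00 mm²), the 18×28.5 cube at (8.5, -2.5) partially overlaps it — only the 266.00 mm² overlap (of its 513.00 mm²) is removed, clipping the outline — area = 114.00 mm²; (whole slice rotated 10° about Z — lengths, areas and connectivity unchanged). So its area = 114.00 mm². Layer 11 is larger (555.75 vs 114.00 mm²).

layer 11 (z = 3.08 mm)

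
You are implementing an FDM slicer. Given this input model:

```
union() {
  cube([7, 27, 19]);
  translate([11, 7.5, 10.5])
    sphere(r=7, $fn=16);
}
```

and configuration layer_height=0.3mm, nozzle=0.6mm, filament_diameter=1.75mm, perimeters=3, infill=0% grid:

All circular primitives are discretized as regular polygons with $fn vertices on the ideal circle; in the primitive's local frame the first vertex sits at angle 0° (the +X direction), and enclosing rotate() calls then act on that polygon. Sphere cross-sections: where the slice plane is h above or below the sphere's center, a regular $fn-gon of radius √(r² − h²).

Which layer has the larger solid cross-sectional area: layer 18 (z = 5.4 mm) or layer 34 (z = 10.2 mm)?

layer 34 (z = 10.2 mm)

Layer 18 (z = 5.4): the 7×27 cube contributes its full rectangle (area 189.00 mm²); the r=7 sphere at (11, 7.5) contributes a regular 16-gon of circumradius √(7²−5.1²) = 4.795 (area = (16/2)·4.795²·sin(360°/16) = 70.38 mm²); Taking the union: the regions partially overlap — summed areas 259.38 mm² minus the doubly-counted overlap 2.52 mm² gives 256.86 mm² — area = 256.86 mm². So its area = 256.86 mm². Layer 34 (z = 10.2): the cube (footprint 7×27) is included at this height (area 189.00 mm²); the r=7 sphere at (11, 7.5) contributes a regular 16-gon of circumradius √(7²−0.3²) = 6.994 (area = (16/2)·6.994²·sin(360°/16) = 149.74 mm²); Merging all regions: the regions partially overlap — summed areas 338.74 mm² minus the doubly-counted overlap 22.92 mm² gives 315.81 mm² — area = 315.81 mm². So its area = 315.81 mm². Layer 34 is larger (315.81 vs 256.86 mm²).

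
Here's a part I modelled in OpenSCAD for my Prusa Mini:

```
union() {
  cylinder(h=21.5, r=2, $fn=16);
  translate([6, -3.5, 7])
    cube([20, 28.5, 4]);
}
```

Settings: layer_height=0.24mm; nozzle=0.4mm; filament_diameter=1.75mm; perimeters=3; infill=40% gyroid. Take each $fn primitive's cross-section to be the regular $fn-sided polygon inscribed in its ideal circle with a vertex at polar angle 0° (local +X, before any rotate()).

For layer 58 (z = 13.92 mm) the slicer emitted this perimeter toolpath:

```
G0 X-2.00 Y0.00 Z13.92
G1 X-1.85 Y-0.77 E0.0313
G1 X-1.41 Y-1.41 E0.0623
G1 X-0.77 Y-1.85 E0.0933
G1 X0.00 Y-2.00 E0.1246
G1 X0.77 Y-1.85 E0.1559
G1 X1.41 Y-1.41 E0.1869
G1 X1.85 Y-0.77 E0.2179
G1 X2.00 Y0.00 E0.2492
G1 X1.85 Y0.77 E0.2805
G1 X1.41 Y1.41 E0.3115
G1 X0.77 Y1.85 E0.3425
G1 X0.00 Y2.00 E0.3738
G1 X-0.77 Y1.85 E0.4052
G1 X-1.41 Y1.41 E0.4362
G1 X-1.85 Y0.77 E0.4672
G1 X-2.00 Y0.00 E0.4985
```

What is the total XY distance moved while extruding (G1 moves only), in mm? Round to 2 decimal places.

Sum the Euclidean lengths of each G1 segment: total = 12.49 mm.

12.49 mm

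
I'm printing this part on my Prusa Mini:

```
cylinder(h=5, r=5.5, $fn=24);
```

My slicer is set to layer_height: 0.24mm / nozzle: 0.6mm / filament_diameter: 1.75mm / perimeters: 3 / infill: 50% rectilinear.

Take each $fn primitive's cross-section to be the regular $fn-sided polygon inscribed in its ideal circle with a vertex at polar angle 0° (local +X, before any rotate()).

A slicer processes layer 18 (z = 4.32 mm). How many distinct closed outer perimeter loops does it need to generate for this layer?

1

At z = 4.32 mm: the r=5.5 cylinder contributes a regular 24-gon of circumradius 5.5. The result has 1 disconnected region.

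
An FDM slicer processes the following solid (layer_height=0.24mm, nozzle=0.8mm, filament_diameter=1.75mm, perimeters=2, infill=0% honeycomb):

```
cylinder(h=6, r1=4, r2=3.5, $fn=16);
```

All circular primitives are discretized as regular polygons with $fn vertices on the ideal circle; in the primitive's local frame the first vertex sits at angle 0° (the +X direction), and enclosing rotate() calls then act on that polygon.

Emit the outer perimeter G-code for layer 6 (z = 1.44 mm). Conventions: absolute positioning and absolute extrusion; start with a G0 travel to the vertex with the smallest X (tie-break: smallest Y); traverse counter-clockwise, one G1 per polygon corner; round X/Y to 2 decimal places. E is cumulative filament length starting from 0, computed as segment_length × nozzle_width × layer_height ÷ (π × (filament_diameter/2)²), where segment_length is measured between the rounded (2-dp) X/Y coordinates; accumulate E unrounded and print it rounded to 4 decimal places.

At z = 1.44 mm: the cone contributes a regular 16-gon of circumradius 3.880 (interpolated between r1=4 and r2=3.5 at t=0.240). The outline is a single polygon with 16 vertices. Extrusion per mm of travel: 0.8 × 0.24 / (π × 0.875²) = 0.079824. Accumulating E over each segment gives final E = 1.9314.

G0 X-3.88 Y0.00 Z1.44
G1 X-3.58 Y-1.48 E0.1205
G1 X-2.74 Y-2.74 E0.2414
G1 X-1.48 Y-3.58 E0.3623
G1 X0.00 Y-3.88 E0.4828
G1 X1.48 Y-3.58 E0.6034
G1 X2.74 Y-2.74 E0.7243
G1 X3.58 Y-1.48 E0.8451
G1 X3.88 Y0.00 E0.9657
G1 X3.58 Y1.48 E1.0862
G1 X2.74 Y2.74 E1.2071
G1 X1.48 Y3.58 E1.3280
G1 X0.00 Y3.88 E1.4485
G1 X-1.48 Y3.58 E1.5691
G1 X-2.74 Y2.74 E1.6900
G1 X-3.58 Y1.48 E1.8108
G1 X-3.88 Y0.00 E1.9314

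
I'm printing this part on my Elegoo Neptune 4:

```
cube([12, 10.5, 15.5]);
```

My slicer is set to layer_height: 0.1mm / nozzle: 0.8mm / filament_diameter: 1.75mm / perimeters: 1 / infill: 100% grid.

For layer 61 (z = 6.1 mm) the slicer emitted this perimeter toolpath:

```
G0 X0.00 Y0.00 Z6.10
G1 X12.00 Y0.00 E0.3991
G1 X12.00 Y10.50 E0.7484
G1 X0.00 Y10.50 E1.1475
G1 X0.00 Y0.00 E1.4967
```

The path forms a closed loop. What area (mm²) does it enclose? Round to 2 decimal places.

126.00 mm²

Apply the shoelace formula to the sequence of (X, Y) vertices; enclosed area = 126.00 mm².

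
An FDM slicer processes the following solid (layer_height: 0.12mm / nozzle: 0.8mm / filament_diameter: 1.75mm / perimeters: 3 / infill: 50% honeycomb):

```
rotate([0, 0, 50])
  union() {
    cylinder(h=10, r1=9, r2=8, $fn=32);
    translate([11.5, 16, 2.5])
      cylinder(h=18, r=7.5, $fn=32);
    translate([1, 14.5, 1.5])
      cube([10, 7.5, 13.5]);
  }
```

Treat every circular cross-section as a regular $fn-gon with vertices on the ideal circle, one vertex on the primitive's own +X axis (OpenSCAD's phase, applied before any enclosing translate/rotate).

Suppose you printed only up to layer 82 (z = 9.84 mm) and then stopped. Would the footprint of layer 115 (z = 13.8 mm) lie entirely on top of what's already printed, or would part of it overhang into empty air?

entirely on top

Compare the two slices. At z = 9.84: the cone contributes a regular 32-gon of circumradius 8.016 (interpolated between r1=9 and r2=8 at t=0.984) (area = (32/2)·8.016²·sin(360°/32) = 200.57 mm²); the cylinder at (11.5, 16): section is a regular 32-gon, circumradius r=7.5 (area = (32/2)·7.500²·sin(360°/32) = 175.58 mm²); the cube at (1, 14.5) is present — its section is the full 10×7.5 rectangle (area 75.00 mm²); Taking the union: the regions partially overlap — summed areas 451.15 mm² minus the doubly-counted overlap 46.80 mm² gives 404.36 mm² — area = 404.36 mm²; (rotated 50° about Z; rotation is an isometry so areas/perimeters/island counts are preserved). At z = 13.8: the cone does not reach this height (z outside [0, 10]); the cylinder at (11.5, 16): section is a regular 32-gon, circumradius r=7.5 (area = (32/2)·7.500²·sin(360°/32) = 175.58 mm²); the cube at (1, 14.5) is present — its section is the full 10×7.5 rectangle (area 75.00 mm²); Combining (union): the regions partially overlap — summed areas 250.58 mm² minus the doubly-counted overlap 46.80 mm² gives 203.78 mm² — area = 203.78 mm²; (whole slice rotated 50° about Z — lengths, areas and connectivity unchanged). Checking containment: the cross-section at z = 13.8 is a subset of the cross-section at z = 9.84.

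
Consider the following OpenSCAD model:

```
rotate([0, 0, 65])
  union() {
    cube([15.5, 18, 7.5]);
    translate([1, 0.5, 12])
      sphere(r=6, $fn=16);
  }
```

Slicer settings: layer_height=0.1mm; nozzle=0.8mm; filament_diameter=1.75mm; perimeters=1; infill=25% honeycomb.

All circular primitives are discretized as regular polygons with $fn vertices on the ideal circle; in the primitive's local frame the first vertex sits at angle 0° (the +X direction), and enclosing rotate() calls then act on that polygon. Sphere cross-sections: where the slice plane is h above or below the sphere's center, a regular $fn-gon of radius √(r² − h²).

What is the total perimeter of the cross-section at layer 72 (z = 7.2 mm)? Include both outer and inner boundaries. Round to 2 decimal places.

At z = 7.2 mm: the cube (footprint 15.5×18) is included at this height (perimeter 67.00 mm); the sphere at (1, 0.5): section is a regular 16-gon, circumradius = √(r²−h²) = √(6²−4.8²) = 3.600 (perimeter = 2·16·3.600·sin(180°/16) = 22.47 mm); Taking the union: the regions partially overlap (shared area 15.69 mm²), so the edge portions inside another operand are dropped and the merged outline is re-measured after clipping — boundary = 73.92 mm; (rotated 65° about Z; rotation is an isometry so areas/perimeters/island counts are preserved). Overall, the cross-section is a single solid region. Total boundary length (outer) = 73.92 mm.

73.92 mm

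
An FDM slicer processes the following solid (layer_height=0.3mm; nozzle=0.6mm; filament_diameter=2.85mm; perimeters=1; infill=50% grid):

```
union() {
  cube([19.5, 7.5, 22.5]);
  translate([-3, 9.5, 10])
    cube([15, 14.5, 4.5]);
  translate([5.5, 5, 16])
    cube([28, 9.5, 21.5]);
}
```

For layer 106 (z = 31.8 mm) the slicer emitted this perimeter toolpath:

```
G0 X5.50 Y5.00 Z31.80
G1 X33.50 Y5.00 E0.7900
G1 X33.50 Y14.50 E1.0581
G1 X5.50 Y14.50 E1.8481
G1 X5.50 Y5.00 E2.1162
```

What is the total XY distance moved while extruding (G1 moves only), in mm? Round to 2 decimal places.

75.00 mm

Sum the Euclidean lengths of each G1 segment: total = 75.00 mm.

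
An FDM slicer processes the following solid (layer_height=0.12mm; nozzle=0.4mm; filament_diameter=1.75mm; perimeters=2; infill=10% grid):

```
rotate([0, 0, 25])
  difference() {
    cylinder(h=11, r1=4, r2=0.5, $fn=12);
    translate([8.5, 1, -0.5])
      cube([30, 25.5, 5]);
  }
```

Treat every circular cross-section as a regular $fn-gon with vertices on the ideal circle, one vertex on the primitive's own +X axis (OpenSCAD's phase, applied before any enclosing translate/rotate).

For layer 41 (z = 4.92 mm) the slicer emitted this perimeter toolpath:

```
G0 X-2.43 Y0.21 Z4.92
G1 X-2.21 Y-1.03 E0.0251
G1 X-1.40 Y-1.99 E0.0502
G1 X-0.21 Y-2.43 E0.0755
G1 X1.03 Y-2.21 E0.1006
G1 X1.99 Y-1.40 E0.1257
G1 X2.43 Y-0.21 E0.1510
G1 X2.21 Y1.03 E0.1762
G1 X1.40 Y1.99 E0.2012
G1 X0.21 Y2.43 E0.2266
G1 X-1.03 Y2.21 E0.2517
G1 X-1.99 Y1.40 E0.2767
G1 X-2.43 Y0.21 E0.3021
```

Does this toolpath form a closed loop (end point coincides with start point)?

Start point (G0): (-2.43, 0.21). End point (last G1): the path returns to the start — closed.

yes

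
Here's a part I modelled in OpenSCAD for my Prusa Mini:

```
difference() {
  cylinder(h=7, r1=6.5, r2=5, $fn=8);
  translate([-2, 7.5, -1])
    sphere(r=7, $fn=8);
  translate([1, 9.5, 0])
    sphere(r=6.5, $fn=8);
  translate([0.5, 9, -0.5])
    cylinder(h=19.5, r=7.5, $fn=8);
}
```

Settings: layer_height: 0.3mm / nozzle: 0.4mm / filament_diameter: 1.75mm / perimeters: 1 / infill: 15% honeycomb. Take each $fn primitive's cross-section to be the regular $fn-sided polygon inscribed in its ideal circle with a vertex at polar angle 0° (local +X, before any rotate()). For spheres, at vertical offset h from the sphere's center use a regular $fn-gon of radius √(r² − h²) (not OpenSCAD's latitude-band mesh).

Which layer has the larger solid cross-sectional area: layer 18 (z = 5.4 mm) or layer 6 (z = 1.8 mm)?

layer 6 (z = 1.8 mm)

Layer 18 (z = 5.4): the cone contributes a regular 8-gon of circumradius 5.343 (interpolated between r1=6.5 and r2=5 at t=0.771) (area = (8/2)·5.343²·sin(360°/8) = 80.74 mm²); the r=7 sphere at (-2, 7.5) contributes a regular 8-gon of circumradius √(7²−6.4²) = 2.835 (area = (8/2)·2.835²·sin(360°/8) = 22.74 mm²); the r=6.5 sphere at (1, 9.5) slices to a regular 8-gon of circumradius 3.618 (√(r²−h²) with h=5.4 from center) (area = (8/2)·3.618²·sin(360°/8) = 37.02 mm²); the r=7.5 cylinder at (0.5, 9) gives a regular 8-gon of circumradius 7.5 (constant along its height) (area = (8/2)·7.500²·sin(360°/8) = 159.10 mm²); Taking the first minus the rest: starting from the cone (80.74 mm²), the r=7 sphere at (-2, 7.5) misses the remaining region (no effect); the r=6.5 sphere at (1, 9.5) misses the remaining region (no effect); the r=7.5 cylinder at (0.5, 9) partially overlaps it — only the 17.30 mm² overlap (of its 159.10 mm²) is removed, clipping the outline — area = 63.44 mm². So its area = 63.44 mm². Layer 6 (z = 1.8): the cone: at t=0.257 of its height the radius interpolates to r₁+(r₂−r₁)t = 6.114, giving a regular 8-gon of that circumradius (area = (8/2)·6.114²·sin(360°/8) = 105.74 mm²); the sphere at (-2, 7.5): section is a regular 8-gon, circumradius = √(r²−h²) = √(7²−2.8²) = 6.416 (area = (8/2)·6.416²·sin(360°/8) = 116.42 mm²); the r=6.5 sphere at (1, 9.5) slices to a regular 8-gon of circumradius 6.246 (√(r²−h²) with h=1.8 from center) (area = (8/2)·6.246²·sin(360°/8) = 110.34 mm²); the r=7.5 cylinder at (0.5, 9) contributes a regular 8-gon of circumradius 7.5 (area = (8/2)·7.500²·sin(360°/8) = 159.10 mm²); Subtracting the remaining from the first: starting from the cone (105.74 mm²), the r=7 sphere at (-2, 7.5) partially overlaps it — only the 25.62 mm² overlap (of its 116.42 mm²) is removed, clipping the outline; the r=6.5 sphere at (1, 9.5) partially overlaps it — only the 0.27 mm² overlap (of its 110.34 mm²) is removed, clipping the outline; the r=7.5 cylinder at (0.5, 9) partially overlaps it — only the 4.26 mm² overlap (of its 159.10 mm²) is removed, clipping the outline — area = 75.60 mm². So its area = 75.60 mm². Layer 6 is larger (75.60 vs 63.44 mm²).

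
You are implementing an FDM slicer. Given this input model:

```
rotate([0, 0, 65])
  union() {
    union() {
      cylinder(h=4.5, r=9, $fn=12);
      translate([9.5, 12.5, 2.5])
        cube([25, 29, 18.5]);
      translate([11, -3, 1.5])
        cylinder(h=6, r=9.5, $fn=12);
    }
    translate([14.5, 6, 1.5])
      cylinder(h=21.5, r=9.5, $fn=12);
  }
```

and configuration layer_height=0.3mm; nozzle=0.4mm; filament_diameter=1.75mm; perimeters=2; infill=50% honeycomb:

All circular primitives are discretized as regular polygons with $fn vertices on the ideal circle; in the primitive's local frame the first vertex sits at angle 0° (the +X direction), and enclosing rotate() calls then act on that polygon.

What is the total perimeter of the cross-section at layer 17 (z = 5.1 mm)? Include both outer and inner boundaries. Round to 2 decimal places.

162.07 mm

At z = 5.1 mm: the cylinder is absent (z outside [0, 4.5]); the 25×29 cube at (9.5, 12.5) contributes its full rectangle (perimeter 108.00 mm); the cylinder at (11, -3): section is a regular 12-gon, circumradius r=9.5 (perimeter = 2·12·9.500·sin(180°/12) = 59.01 mm); Combining (union): the 2 present regions are separate (no shared area or edge), so areas and boundary lengths simply add and each stays a separate island — boundary = 167.01 mm; the cylinder at (14.5, 6): section is a regular 12-gon, circumradius r=9.5 (perimeter = 2·12·9.500·sin(180°/12) = 59.01 mm); Taking the union: the regions partially overlap (shared area 124.30 mm²), so the edge portions inside another operand are dropped and the merged outline is re-measured after clipping — boundary = 162.07 mm; (whole slice rotated 65° about Z — lengths, areas and connectivity unchanged). Overall, the cross-section is a single solid region. Total boundary length (outer) = 162.07 mm.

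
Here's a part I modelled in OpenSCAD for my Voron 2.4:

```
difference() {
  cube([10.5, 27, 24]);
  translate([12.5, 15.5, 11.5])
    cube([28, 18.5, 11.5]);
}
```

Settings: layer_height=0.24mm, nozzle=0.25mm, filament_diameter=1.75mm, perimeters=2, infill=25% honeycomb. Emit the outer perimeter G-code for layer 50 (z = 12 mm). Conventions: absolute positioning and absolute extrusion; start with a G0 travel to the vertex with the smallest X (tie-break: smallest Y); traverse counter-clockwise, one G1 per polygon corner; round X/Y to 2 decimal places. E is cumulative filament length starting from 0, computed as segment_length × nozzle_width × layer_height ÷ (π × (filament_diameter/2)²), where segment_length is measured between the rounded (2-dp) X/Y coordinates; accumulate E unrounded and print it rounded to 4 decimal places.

G0 X0.00 Y0.00 Z12.00
G1 X10.50 Y0.00 E0.2619
G1 X10.50 Y27.00 E0.9354
G1 X0.00 Y27.00 E1.1974
G1 X0.00 Y0.00 E1.8709

At z = 12 mm: the cube (footprint 10.5×27) is included at this height; the cube at (12.5, 15.5) (footprint 28×18.5) is included at this height; Subtracting the remaining from the first: starting from the 10.5×27 cube, the 28×18.5 cube at (12.5, 15.5) misses the remaining region (no effect) — 1 connected region. The outline is a single polygon with 4 vertices. Extrusion per mm of travel: 0.25 × 0.24 / (π × 0.875²) = 0.024945. Accumulating E over each segment gives final E = 1.8709.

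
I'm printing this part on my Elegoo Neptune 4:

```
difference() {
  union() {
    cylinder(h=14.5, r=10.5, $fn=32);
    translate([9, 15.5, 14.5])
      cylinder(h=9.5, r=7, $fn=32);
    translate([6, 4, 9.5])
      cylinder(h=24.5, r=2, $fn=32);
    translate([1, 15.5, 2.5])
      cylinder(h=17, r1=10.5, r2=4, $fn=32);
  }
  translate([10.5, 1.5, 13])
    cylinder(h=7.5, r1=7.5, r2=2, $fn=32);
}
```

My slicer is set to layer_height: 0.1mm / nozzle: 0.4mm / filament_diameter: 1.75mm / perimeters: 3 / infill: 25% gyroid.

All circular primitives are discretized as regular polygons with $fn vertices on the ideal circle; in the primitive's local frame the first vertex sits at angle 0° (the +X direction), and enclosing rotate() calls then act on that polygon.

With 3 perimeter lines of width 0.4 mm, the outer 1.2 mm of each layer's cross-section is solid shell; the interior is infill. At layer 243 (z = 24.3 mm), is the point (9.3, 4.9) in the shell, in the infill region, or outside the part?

At z = 24.3 mm: the cylinder does not reach this height (z outside [0, 14.5]); the cylinder at (9, 15.5) does not reach this height (z outside [14.5, 24]); the r=2 cylinder at (6, 4) contributes a regular 32-gon of circumradius 2; the cone at (1, 15.5) does not reach this height (z outside [2.5, 19.5]); Taking the union: only the r=2 cylinder at (6, 4) is present, so the union is just that shape — 1 connected region; the cone at (10.5, 1.5) is absent (z outside [13, 20.5]); Subtracting the remaining from the first: none of the subtracted shapes is present at this height, so the result so far is unchanged — 1 connected region. Overall, the cross-section is a single solid region. The nearest boundary edge runs (7.96, 4.39)→(7.85, 4.77); distance from the point to it = 1.43 mm. The point is not inside any of the regions above, so it lies outside the cross-section (1.43 mm from the nearest boundary).

outside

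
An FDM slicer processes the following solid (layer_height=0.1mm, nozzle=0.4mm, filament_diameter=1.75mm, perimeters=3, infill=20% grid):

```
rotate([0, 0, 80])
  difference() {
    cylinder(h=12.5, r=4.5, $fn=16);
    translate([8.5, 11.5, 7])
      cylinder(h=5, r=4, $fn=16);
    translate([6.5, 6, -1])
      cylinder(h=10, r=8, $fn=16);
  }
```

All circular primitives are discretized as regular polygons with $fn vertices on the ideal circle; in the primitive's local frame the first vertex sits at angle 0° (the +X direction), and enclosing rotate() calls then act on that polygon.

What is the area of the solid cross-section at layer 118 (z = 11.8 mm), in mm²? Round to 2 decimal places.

At z = 11.8 mm: the r=4.5 cylinder gives a regular 16-gon of circumradius 4.5 (constant along its height) (area = (16/2)·4.500²·sin(360°/16) = 61.99 mm²); the cylinder at (8.5, 11.5): section is a regular 16-gon, circumradius r=4 (area = (16/2)·4.000²·sin(360°/16) = 48.98 mm²); the cylinder at (6.5, 6) does not reach this height (z outside [-1, 9]); After the difference (first − rest): starting from the r=4.5 cylinder (61.99 mm²), the r=4 cylinder at (8.5, 11.5) misses the remaining region (no effect) — area = 61.99 mm²; (rotated 80° about Z; rotation is an isometry so areas/perimeters/island counts are preserved). Overall, the cross-section is a single solid region. Net area = 61.99 mm².

61.99 mm²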